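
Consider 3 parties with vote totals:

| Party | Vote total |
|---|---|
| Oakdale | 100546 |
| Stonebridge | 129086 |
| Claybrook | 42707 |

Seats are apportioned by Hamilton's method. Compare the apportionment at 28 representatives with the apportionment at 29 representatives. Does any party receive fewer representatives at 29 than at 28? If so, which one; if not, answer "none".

Claybrook

At 28 seats: Oakdale 10, Stonebridge 13, Claybrook 5.
At 29 seats: Oakdale 11, Stonebridge 14, Claybrook 4.
Claybrook drops from 5 to 4.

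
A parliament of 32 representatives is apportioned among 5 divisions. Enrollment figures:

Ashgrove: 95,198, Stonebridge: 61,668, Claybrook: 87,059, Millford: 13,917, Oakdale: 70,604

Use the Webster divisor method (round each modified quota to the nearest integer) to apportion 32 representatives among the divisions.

Standard divisor 328446/32 ≈ 10263.938; standard quotas: Ashgrove 9.275, Stonebridge 6.008, Claybrook 8.482, Millford 1.356, Oakdale 6.879.
Rounding to the nearest integer gives 9, 6, 8, 1, 7 = 31 seats, so the divisor must be adjusted.
With modified divisor 10100: modified quotas Ashgrove 9.426, Stonebridge 6.106, Claybrook 8.620, Millford 1.378, Oakdale 6.990.
Rounding to the nearest integer: Ashgrove 9, Stonebridge 6, Claybrook 9, Millford 1, Oakdale 7 (total 32).

Ashgrove 9; Stonebridge 6; Claybrook 9; Millford 1; Oakdale 7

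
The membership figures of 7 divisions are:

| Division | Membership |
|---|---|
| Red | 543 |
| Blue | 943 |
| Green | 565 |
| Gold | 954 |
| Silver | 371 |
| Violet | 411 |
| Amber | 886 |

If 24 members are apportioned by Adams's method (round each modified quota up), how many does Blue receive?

5

Standard divisor 4673/24 ≈ 194.708; standard quotas: Red 2.789, Blue 4.843, Green 2.902, Gold 4.900, Silver 1.905, Violet 2.111, Amber 4.550.
Rounding up gives 3, 5, 3, 5, 2, 3, 5 = 26 seats, so the divisor must be adjusted.
With modified divisor 230: modified quotas Red 2.361, Blue 4.100, Green 2.457, Gold 4.148, Silver 1.613, Violet 1.787, Amber 3.852.
Rounding up: Red 3, Blue 5, Green 3, Gold 5, Silver 2, Violet 2, Amber 4 (total 24).
Blue receives 5.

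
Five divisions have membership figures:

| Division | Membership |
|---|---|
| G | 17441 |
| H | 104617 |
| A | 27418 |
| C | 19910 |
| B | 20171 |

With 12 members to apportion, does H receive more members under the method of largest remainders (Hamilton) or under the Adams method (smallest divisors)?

Hamilton

Hamilton: G 1, H 7, A 2, C 1, B 1.
Adams: G 1, H 6, A 2, C 1, B 2.
H gets 7 under Hamilton and 6 under Adams.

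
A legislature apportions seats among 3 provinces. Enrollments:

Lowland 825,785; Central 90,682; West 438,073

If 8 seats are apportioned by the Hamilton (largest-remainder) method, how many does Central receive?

Standard divisor: 1354540 ÷ 8 ≈ 169317.5.
Standard quotas: Lowland 4.8771, Central 0.5356, West 2.5873.
Lower quotas: Lowland 4, Central 0, West 2 (sum 6, leaving 2 seats).
Remainders in descending order: Lowland 0.8771, West 0.5873, Central 0.5356.
Largest remainders: Lowland, West receive the extra seats.
Central receives 0.

0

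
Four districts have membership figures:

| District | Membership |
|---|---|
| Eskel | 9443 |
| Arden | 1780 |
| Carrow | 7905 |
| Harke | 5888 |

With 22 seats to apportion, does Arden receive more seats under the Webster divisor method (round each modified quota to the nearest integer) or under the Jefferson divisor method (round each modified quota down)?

Webster

Webster: Eskel 8, Arden 2, Carrow 7, Harke 5.
Jefferson: Eskel 9, Arden 1, Carrow 7, Harke 5.
Arden gets 2 under Webster and 1 under Jefferson.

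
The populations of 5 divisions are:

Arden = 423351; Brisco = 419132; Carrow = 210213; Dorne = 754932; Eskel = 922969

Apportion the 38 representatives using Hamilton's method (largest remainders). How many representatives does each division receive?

Arden=6; Brisco=6; Carrow=3; Dorne=10; Eskel=13

Total 2730597; standard divisor 2730597/38 ≈ 71857.816.
Standard quotas: Arden 5.8915, Brisco 5.8328, Carrow 2.9254, Dorne 10.5059, Eskel 12.8444.
Lower quotas: Arden 5, Brisco 5, Carrow 2, Dorne 10, Eskel 12 (sum 34, leaving 4 seats).
Remainders in descending order: Carrow 0.9254, Arden 0.8915, Eskel 0.8444, Brisco 0.8328, Dorne 0.5059.
The surplus seats go to Carrow, Arden, Eskel, Brisco.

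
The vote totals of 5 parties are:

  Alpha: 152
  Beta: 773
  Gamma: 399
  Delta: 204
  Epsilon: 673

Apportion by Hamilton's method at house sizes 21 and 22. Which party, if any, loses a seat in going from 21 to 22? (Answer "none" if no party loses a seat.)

Alpha

At 21 seats: Alpha 2, Beta 7, Gamma 4, Delta 2, Epsilon 6.
At 22 seats: Alpha 1, Beta 8, Gamma 4, Delta 2, Epsilon 7.
Alpha drops from 2 to 1.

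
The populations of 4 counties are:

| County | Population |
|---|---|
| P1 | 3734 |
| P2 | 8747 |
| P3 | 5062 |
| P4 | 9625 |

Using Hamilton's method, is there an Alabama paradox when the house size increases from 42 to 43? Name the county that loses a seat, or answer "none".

At 42 seats: P1 6, P2 13, P3 8, P4 15.
At 43 seats: P1 6, P2 14, P3 8, P4 15.
No county's allocation decreased.

none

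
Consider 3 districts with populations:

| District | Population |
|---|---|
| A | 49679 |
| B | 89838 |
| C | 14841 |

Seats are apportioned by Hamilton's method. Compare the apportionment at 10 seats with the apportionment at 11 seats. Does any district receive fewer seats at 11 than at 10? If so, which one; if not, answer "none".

At 10 seats: A 3, B 6, C 1.
At 11 seats: A 4, B 6, C 1.
No district's allocation decreased.

none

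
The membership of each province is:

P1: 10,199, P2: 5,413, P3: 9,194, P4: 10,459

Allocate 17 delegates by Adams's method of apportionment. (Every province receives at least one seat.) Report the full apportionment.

Standard divisor 35265/17 ≈ 2074.412; standard quotas: P1 4.917, P2 2.609, P3 4.432, P4 5.042.
Rounding up gives 5, 3, 5, 6 = 19 seats, so the divisor must be adjusted.
With modified divisor 2400: modified quotas P1 4.250, P2 2.255, P3 3.831, P4 4.358.
Rounding up: P1 5, P2 3, P3 4, P4 5 (total 17).

P1: 5, P2: 3, P3: 4, P4: 5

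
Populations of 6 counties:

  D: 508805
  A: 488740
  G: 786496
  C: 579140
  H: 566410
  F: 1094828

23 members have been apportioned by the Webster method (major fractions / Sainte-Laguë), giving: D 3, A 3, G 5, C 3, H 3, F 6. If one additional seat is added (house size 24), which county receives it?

Priority for the next seat is population ÷ (current seats + 0.5).
Priorities: D 145372.857, A 139640.000, G 142999.273, C 165468.571, H 161831.429, F 168435.077.
Highest priority: F.

F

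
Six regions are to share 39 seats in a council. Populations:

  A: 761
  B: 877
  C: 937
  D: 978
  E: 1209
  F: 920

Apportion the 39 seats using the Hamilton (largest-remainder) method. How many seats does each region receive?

A: 5, B: 6, C: 7, D: 7, E: 8, F: 6

The standard divisor is 5682/39 ≈ 145.692.
Standard quotas: A 5.223, B 6.020, C 6.431, D 6.713, E 8.298, F 6.315.
Lower quotas: A 5, B 6, C 6, D 6, E 8, F 6 (sum 37, leaving 2 seats).
Remainders in descending order: D 0.713, C 0.431, F 0.315, E 0.298, A 0.223, B 0.020.
The surplus seats go to D, C.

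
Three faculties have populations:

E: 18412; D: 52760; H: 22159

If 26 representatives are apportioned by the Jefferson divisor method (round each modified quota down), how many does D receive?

Standard divisor 93331/26 ≈ 3589.654; standard quotas: E 5.129, D 14.698, H 6.173.
Rounding down gives 5, 14, 6 = 25 seats, so the divisor must be adjusted.
With modified divisor 3400: modified quotas E 5.415, D 15.518, H 6.517.
Rounding down: E 5, D 15, H 6 (total 26).
D receives 15.

15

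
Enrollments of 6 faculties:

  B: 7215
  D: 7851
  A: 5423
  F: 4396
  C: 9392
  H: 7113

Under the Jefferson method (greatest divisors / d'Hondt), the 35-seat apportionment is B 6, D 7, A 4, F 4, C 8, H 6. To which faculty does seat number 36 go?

A

Priority for the next seat is population ÷ (current seats + 1).
Priorities: B 1030.714, D 981.375, A 1084.600, F 879.200, C 1043.556, H 1016.143.
Highest priority: A.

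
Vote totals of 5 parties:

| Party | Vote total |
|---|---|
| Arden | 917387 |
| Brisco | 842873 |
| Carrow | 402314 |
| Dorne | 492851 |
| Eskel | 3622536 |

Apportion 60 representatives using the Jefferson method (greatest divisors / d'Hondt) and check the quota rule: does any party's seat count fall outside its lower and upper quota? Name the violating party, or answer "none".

Eskel

Standard quotas: Arden 8.768, Brisco 8.056, Carrow 3.845, Dorne 4.710, Eskel 34.621.
Jefferson allocation: Arden 9, Brisco 8, Carrow 3, Dorne 4, Eskel 36.
Eskel has quota 34.621 (lower 34, upper 35) but receives 36 — outside the quota interval.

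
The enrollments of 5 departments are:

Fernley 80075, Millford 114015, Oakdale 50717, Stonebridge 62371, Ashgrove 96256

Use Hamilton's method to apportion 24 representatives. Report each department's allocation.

Fernley: 5; Millford: 7; Oakdale: 3; Stonebridge: 3; Ashgrove: 6

Standard divisor: 403434 ÷ 24 ≈ 16809.75.
Standard quotas: Fernley 4.7636, Millford 6.7827, Oakdale 3.0171, Stonebridge 3.7104, Ashgrove 5.7262.
Lower quotas: Fernley 4, Millford 6, Oakdale 3, Stonebridge 3, Ashgrove 5 (sum 21, leaving 3 seats).
Remainders in descending order: Millford 0.7827, Fernley 0.7636, Ashgrove 0.7262, Stonebridge 0.7104, Oakdale 0.0171.
Largest remainders: Millford, Fernley, Ashgrove receive the extra seats.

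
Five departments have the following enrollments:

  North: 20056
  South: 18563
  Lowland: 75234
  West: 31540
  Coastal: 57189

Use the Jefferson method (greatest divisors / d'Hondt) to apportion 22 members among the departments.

North 2, South 2, Lowland 9, West 3, Coastal 6

Standard divisor 202582/22 ≈ 9208.273; standard quotas: North 2.178, South 2.016, Lowland 8.170, West 3.425, Coastal 6.211.
Rounding down gives 2, 2, 8, 3, 6 = 21 seats, so the divisor must be adjusted.
With modified divisor 8300: modified quotas North 2.416, South 2.237, Lowland 9.064, West 3.800, Coastal 6.890.
Rounding down: North 2, South 2, Lowland 9, West 3, Coastal 6 (total 22).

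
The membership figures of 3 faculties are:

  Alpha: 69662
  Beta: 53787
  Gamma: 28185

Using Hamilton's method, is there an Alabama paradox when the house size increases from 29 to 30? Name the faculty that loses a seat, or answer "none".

At 29 seats: Alpha 13, Beta 10, Gamma 6.
At 30 seats: Alpha 14, Beta 11, Gamma 5.
Gamma drops from 6 to 5.

Gamma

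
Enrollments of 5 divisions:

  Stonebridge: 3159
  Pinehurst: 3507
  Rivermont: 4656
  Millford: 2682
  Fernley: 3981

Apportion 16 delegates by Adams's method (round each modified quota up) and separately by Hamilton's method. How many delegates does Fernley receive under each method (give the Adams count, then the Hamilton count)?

3 and 4

Adams: Stonebridge 3, Pinehurst 3, Rivermont 4, Millford 3, Fernley 3.
Hamilton: Stonebridge 3, Pinehurst 3, Rivermont 4, Millford 2, Fernley 4.
Fernley gets 3 under Adams and 4 under Hamilton.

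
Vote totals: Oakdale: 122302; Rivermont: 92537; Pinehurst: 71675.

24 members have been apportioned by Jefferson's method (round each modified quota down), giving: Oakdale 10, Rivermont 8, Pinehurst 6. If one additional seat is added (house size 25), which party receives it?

Priority for the next seat is population ÷ (current seats + 1).
Priorities: Oakdale 11118.364, Rivermont 10281.889, Pinehurst 10239.286.
Highest priority: Oakdale.

Oakdale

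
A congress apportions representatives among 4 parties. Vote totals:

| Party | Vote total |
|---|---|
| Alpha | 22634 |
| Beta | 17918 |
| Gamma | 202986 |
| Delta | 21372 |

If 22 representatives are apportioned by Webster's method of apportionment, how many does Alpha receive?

Standard divisor 264910/22 ≈ 12041.364; standard quotas: Alpha 1.880, Beta 1.488, Gamma 16.857, Delta 1.775.
Rounding to the nearest integer gives Alpha 2, Beta 1, Gamma 17, Delta 2 — total 22, matching the house size, so no adjustment is needed.
Alpha receives 2.

2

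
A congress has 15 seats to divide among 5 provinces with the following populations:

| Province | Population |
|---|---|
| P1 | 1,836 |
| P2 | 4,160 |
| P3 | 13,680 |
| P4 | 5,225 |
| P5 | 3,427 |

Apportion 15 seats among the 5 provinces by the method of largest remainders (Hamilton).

The standard divisor is 28328/15 ≈ 1888.533.
Standard quotas: P1 0.9722, P2 2.2028, P3 7.2437, P4 2.7667, P5 1.8146.
Lower quotas: P1 0, P2 2, P3 7, P4 2, P5 1 (sum 12, leaving 3 seats).
Remainders in descending order: P1 0.9722, P5 0.8146, P4 0.7667, P3 0.2437, P2 0.2028.
The surplus seats go to P1, P5, P4.

P1 1; P2 2; P3 7; P4 3; P5 2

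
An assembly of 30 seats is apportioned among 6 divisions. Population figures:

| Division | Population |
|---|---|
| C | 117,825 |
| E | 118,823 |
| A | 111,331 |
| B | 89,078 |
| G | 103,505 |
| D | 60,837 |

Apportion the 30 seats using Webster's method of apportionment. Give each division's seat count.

C 6; E 6; A 6; B 4; G 5; D 3

Standard divisor 601399/30 ≈ 20046.633; standard quotas: C 5.878, E 5.927, A 5.554, B 4.444, G 5.163, D 3.035.
Rounding to the nearest integer gives C 6, E 6, A 6, B 4, G 5, D 3 — total 30, matching the house size, so no adjustment is needed.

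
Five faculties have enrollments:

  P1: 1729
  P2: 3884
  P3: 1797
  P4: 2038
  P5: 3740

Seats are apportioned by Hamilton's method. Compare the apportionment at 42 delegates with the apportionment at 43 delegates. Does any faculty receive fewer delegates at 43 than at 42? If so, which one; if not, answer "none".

P1

At 42 seats: P1 6, P2 12, P3 6, P4 6, P5 12.
At 43 seats: P1 5, P2 13, P3 6, P4 7, P5 12.
P1 drops from 6 to 5.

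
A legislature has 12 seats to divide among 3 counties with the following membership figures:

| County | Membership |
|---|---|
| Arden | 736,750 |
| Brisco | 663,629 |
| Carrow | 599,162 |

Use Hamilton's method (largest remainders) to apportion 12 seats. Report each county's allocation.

Total 1999541; standard divisor 1999541/12 ≈ 166628.417.
Standard quotas: Arden 4.4215, Brisco 3.9827, Carrow 3.5958.
Lower quotas: Arden 4, Brisco 3, Carrow 3 (sum 10, leaving 2 seats).
Remainders in descending order: Brisco 0.9827, Carrow 0.5958, Arden 0.4215.
The surplus seats go to Brisco, Carrow.

Arden 4, Brisco 4, Carrow 4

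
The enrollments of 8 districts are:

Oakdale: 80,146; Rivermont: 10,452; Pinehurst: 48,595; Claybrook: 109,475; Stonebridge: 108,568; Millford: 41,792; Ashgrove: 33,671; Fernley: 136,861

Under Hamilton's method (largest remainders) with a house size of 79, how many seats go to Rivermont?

1

Standard divisor: 569560 ÷ 79 ≈ 7209.62.
Standard quotas: Oakdale 11.1165, Rivermont 1.4497, Pinehurst 6.7403, Claybrook 15.1846, Stonebridge 15.0588, Millford 5.7967, Ashgrove 4.6703, Fernley 18.9831.
Lower quotas: Oakdale 11, Rivermont 1, Pinehurst 6, Claybrook 15, Stonebridge 15, Millford 5, Ashgrove 4, Fernley 18 (sum 75, leaving 4 seats).
Remainders in descending order: Fernley 0.9831, Millford 0.7967, Pinehurst 0.7403, Ashgrove 0.6703, Rivermont 0.4497, Claybrook 0.1846, Oakdale 0.1165, Stonebridge 0.0588.
Largest remainders: Fernley, Millford, Pinehurst, Ashgrove receive the extra seats.
Rivermont receives 1.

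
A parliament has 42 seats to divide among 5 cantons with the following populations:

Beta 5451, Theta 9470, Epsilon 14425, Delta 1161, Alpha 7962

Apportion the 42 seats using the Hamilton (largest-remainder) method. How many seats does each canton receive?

Beta=6, Theta=10, Epsilon=16, Delta=1, Alpha=9

Total 38469; standard divisor 38469/42 ≈ 915.929.
Standard quotas: Beta 5.9513, Theta 10.3392, Epsilon 15.7490, Delta 1.2676, Alpha 8.6928.
Lower quotas: Beta 5, Theta 10, Epsilon 15, Delta 1, Alpha 8 (sum 39, leaving 3 seats).
Remainders in descending order: Beta 0.9513, Epsilon 0.7490, Alpha 0.6928, Theta 0.3392, Delta 0.2676.
The surplus seats go to Beta, Epsilon, Alpha.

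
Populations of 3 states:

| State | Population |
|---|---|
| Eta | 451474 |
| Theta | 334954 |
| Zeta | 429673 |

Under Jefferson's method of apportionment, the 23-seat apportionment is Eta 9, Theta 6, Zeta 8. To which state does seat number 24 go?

Theta

Priority for the next seat is population ÷ (current seats + 1).
Priorities: Eta 45147.400, Theta 47850.571, Zeta 47741.444.
Highest priority: Theta.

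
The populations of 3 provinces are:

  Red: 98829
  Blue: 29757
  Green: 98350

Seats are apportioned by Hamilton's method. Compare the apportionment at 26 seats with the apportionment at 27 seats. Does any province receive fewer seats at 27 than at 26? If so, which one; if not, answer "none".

At 26 seats: Red 11, Blue 4, Green 11.
At 27 seats: Red 12, Blue 3, Green 12.
Blue drops from 4 to 3.

Blue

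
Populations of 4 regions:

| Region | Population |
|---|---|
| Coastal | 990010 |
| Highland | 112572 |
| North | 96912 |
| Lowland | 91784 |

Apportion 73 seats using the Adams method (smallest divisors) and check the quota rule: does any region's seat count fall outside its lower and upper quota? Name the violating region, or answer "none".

Coastal

Standard quotas: Coastal 55.968, Highland 6.364, North 5.479, Lowland 5.189.
Adams allocation: Coastal 54, Highland 7, North 6, Lowland 6.
Coastal has quota 55.968 (lower 55, upper 56) but receives 54 — outside the quota interval.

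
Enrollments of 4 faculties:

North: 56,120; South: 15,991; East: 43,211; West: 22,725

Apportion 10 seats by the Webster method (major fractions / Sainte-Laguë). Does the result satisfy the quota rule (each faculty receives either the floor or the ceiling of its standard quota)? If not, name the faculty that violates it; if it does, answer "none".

Standard quotas: North 4.065, South 1.158, East 3.130, West 1.646.
Webster allocation: North 4, South 1, East 3, West 2.
Every allocation lies between the lower and upper quota.

none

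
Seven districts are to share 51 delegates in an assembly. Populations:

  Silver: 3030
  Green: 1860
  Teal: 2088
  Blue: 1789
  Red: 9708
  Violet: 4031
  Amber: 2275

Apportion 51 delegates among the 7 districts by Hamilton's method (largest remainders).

Silver=6; Green=4; Teal=4; Blue=4; Red=20; Violet=8; Amber=5

Standard divisor: 24781 ÷ 51 ≈ 485.902.
Standard quotas: Silver 6.2358, Green 3.8279, Teal 4.2972, Blue 3.6818, Red 19.9793, Violet 8.2959, Amber 4.6820.
Lower quotas: Silver 6, Green 3, Teal 4, Blue 3, Red 19, Violet 8, Amber 4 (sum 47, leaving 4 seats).
Remainders in descending order: Red 0.9793, Green 0.8279, Amber 0.6820, Blue 0.6818, Teal 0.2972, Violet 0.2959, Silver 0.2358.
Largest remainders: Red, Green, Amber, Blue receive the extra seats.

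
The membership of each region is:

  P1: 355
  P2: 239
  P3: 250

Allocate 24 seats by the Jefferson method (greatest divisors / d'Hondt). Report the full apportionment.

P1 10; P2 7; P3 7

Standard divisor 844/24 ≈ 35.167; standard quotas: P1 10.095, P2 6.796, P3 7.109.
Rounding down gives 10, 6, 7 = 23 seats, so the divisor must be adjusted.
With modified divisor 33: modified quotas P1 10.758, P2 7.242, P3 7.576.
Rounding down: P1 10, P2 7, P3 7 (total 24).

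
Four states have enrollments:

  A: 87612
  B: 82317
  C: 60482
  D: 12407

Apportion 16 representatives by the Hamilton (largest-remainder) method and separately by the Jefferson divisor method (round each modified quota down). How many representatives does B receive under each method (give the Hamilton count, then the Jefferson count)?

5 and 6

Hamilton: A 6, B 5, C 4, D 1.
Jefferson: A 6, B 6, C 4, D 0.
B gets 5 under Hamilton and 6 under Jefferson.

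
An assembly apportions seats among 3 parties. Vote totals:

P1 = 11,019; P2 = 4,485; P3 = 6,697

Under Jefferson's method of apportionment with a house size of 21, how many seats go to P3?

6

Standard divisor 22201/21 ≈ 1057.19; standard quotas: P1 10.423, P2 4.242, P3 6.335.
Rounding down gives 10, 4, 6 = 20 seats, so the divisor must be adjusted.
With modified divisor 980: modified quotas P1 11.244, P2 4.577, P3 6.834.
Rounding down: P1 11, P2 4, P3 6 (total 21).
P3 receives 6.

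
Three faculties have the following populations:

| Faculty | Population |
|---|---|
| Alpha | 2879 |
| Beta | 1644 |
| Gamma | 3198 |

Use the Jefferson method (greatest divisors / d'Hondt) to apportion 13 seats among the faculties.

Alpha 5, Beta 3, Gamma 5

Standard divisor 7721/13 ≈ 593.923; standard quotas: Alpha 4.847, Beta 2.768, Gamma 5.385.
Rounding down gives 4, 2, 5 = 11 seats, so the divisor must be adjusted.
With modified divisor 540: modified quotas Alpha 5.331, Beta 3.044, Gamma 5.922.
Rounding down: Alpha 5, Beta 3, Gamma 5 (total 13).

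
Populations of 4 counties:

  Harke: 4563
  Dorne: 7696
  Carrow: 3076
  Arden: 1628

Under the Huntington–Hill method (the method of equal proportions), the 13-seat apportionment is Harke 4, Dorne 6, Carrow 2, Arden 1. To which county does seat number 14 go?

Priority for the next seat is population ÷ (√(s·(s+1))).
Priorities: Harke 1020.318, Dorne 1187.519, Carrow 1255.772, Arden 1151.170.
Highest priority: Carrow.

Carrow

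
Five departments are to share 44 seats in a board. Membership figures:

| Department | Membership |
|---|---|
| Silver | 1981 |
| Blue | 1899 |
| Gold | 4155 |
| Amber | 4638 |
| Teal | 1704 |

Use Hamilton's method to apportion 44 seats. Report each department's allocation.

Standard divisor: 14377 ÷ 44 ≈ 326.75.
Standard quotas: Silver 6.063, Blue 5.812, Gold 12.716, Amber 14.194, Teal 5.215.
Lower quotas: Silver 6, Blue 5, Gold 12, Amber 14, Teal 5 (sum 42, leaving 2 seats).
Remainders in descending order: Blue 0.812, Gold 0.716, Teal 0.215, Amber 0.194, Silver 0.063.
The surplus seats go to Blue, Gold.

Silver 6; Blue 6; Gold 13; Amber 14; Teal 5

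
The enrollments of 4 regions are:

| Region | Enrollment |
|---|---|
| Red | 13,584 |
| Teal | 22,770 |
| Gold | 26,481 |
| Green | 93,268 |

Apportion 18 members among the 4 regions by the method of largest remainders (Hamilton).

Red 1, Teal 3, Gold 3, Green 11

Total 156103; standard divisor 156103/18 ≈ 8672.389.
Standard quotas: Red 1.5664, Teal 2.6256, Gold 3.0535, Green 10.7546.
Lower quotas: Red 1, Teal 2, Gold 3, Green 10 (sum 16, leaving 2 seats).
Remainders in descending order: Green 0.7546, Teal 0.6256, Red 0.5664, Gold 0.0535.
The surplus seats go to Green, Teal.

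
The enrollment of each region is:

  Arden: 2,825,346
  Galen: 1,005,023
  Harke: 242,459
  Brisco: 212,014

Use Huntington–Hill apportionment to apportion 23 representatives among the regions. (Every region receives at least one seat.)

With divisor 182933: modified quotas Arden 15.445, Galen 5.494, Harke 1.325, Brisco 1.159.
Geometric-mean thresholds: Arden √(15·16)=15.492, Galen √(5·6)=5.477, Harke √(1·2)=1.414, Brisco √(1·2)=1.414.
Each quota rounded against its threshold gives Arden 15, Galen 6, Harke 1, Brisco 1 (total 23).

Arden=15; Galen=6; Harke=1; Brisco=1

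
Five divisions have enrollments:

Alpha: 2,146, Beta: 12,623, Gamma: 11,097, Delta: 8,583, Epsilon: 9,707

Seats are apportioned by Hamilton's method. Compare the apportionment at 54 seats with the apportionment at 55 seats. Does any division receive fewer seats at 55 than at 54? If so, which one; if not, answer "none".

At 54 seats: Alpha 3, Beta 15, Gamma 14, Delta 10, Epsilon 12.
At 55 seats: Alpha 2, Beta 16, Gamma 14, Delta 11, Epsilon 12.
Alpha drops from 3 to 2.

Alpha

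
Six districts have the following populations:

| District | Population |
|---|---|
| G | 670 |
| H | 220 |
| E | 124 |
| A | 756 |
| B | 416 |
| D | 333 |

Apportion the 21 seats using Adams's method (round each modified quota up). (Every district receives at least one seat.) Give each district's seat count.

G=5; H=2; E=1; A=6; B=4; D=3

Standard divisor 2519/21 ≈ 119.952; standard quotas: G 5.586, H 1.834, E 1.034, A 6.303, B 3.468, D 2.776.
Rounding up gives 6, 2, 2, 7, 4, 3 = 24 seats, so the divisor must be adjusted.
With modified divisor 136: modified quotas G 4.926, H 1.618, E 0.912, A 5.559, B 3.059, D 2.449.
Rounding up: G 5, H 2, E 1, A 6, B 4, D 3 (total 21).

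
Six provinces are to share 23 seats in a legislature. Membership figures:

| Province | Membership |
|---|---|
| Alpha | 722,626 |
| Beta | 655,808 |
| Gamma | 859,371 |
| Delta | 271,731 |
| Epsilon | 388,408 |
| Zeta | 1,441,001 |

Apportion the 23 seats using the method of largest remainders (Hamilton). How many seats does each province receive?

Alpha: 4, Beta: 3, Gamma: 5, Delta: 1, Epsilon: 2, Zeta: 8

Standard divisor: 4338945 ÷ 23 ≈ 188649.783.
Standard quotas: Alpha 3.8305, Beta 3.4763, Gamma 4.5554, Delta 1.4404, Epsilon 2.0589, Zeta 7.6385.
Lower quotas: Alpha 3, Beta 3, Gamma 4, Delta 1, Epsilon 2, Zeta 7 (sum 20, leaving 3 seats).
Remainders in descending order: Alpha 0.8305, Zeta 0.6385, Gamma 0.5554, Beta 0.4763, Delta 0.4404, Epsilon 0.0589.
Largest remainders: Alpha, Zeta, Gamma receive the extra seats.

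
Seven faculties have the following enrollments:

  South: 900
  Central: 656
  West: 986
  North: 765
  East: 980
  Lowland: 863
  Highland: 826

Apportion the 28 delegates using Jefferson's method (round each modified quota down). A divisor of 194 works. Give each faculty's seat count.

South 4, Central 3, West 5, North 3, East 5, Lowland 4, Highland 4

With modified divisor 194: modified quotas South 4.639, Central 3.381, West 5.082, North 3.943, East 5.052, Lowland 4.448, Highland 4.258.
Rounding down: South 4, Central 3, West 5, North 3, East 5, Lowland 4, Highland 4 (total 28).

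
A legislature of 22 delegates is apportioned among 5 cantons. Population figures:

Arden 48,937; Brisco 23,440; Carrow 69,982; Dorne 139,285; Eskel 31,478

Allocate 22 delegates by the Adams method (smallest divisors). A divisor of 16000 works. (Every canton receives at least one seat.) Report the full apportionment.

Arden=4; Brisco=2; Carrow=5; Dorne=9; Eskel=2

With modified divisor 16000: modified quotas Arden 3.059, Brisco 1.465, Carrow 4.374, Dorne 8.705, Eskel 1.967.
Rounding up: Arden 4, Brisco 2, Carrow 5, Dorne 9, Eskel 2 (total 22).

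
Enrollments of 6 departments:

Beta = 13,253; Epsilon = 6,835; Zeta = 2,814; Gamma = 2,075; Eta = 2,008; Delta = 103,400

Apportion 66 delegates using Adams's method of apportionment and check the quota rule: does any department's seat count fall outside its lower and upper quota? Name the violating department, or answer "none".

Delta

Standard quotas: Beta 6.709, Epsilon 3.460, Zeta 1.424, Gamma 1.050, Eta 1.016, Delta 52.340.
Adams allocation: Beta 7, Epsilon 4, Zeta 2, Gamma 2, Eta 1, Delta 50.
Delta has quota 52.340 (lower 52, upper 53) but receives 50 — outside the quota interval.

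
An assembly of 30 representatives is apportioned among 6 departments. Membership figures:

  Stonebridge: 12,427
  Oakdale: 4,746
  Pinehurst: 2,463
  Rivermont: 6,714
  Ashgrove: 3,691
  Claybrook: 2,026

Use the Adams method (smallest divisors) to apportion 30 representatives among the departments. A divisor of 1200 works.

With modified divisor 1200: modified quotas Stonebridge 10.356, Oakdale 3.955, Pinehurst 2.053, Rivermont 5.595, Ashgrove 3.076, Claybrook 1.688.
Rounding up: Stonebridge 11, Oakdale 4, Pinehurst 3, Rivermont 6, Ashgrove 4, Claybrook 2 (total 30).

Stonebridge=11, Oakdale=4, Pinehurst=3, Rivermont=6, Ashgrove=4, Claybrook=2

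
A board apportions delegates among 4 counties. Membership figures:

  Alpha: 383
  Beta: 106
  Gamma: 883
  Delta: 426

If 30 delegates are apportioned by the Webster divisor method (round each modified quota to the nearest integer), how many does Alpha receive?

6

Standard divisor 1798/30 ≈ 59.933; standard quotas: Alpha 6.390, Beta 1.769, Gamma 14.733, Delta 7.108.
Rounding to the nearest integer gives Alpha 6, Beta 2, Gamma 15, Delta 7 — total 30, matching the house size, so no adjustment is needed.
Alpha receives 6.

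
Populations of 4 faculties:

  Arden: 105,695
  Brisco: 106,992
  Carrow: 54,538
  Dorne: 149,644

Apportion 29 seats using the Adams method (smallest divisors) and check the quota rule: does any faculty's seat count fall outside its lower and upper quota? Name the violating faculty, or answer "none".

none

Standard quotas: Arden 7.353, Brisco 7.443, Carrow 3.794, Dorne 10.410.
Adams allocation: Arden 7, Brisco 8, Carrow 4, Dorne 10.
Every allocation lies between the lower and upper quota.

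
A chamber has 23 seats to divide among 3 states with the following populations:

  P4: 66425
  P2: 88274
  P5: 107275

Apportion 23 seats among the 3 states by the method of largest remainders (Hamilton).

P4 6, P2 8, P5 9

Standard divisor: 261974 ÷ 23 ≈ 11390.174.
Standard quotas: P4 5.8318, P2 7.7500, P5 9.4182.
Lower quotas: P4 5, P2 7, P5 9 (sum 21, leaving 2 seats).
Remainders in descending order: P4 0.8318, P2 0.7500, P5 0.4182.
Largest remainders: P4, P2 receive the extra seats.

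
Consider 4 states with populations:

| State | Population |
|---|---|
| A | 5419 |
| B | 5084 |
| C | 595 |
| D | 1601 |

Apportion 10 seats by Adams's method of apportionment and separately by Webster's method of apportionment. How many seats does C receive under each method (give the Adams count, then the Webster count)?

Adams: A 4, B 4, C 1, D 1.
Webster: A 5, B 4, C 0, D 1.
C gets 1 under Adams and 0 under Webster.

1 and 0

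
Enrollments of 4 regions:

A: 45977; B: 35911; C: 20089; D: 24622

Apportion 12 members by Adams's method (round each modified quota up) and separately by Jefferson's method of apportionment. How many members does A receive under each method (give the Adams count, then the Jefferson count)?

Adams: A 4, B 3, C 2, D 3.
Jefferson: A 5, B 3, C 2, D 2.
A gets 4 under Adams and 5 under Jefferson.

4 and 5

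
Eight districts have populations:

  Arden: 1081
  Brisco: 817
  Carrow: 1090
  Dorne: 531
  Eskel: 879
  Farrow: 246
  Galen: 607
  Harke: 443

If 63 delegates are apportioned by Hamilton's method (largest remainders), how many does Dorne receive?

6

Standard divisor: 5694 ÷ 63 ≈ 90.381.
Standard quotas: Arden 11.960, Brisco 9.040, Carrow 12.060, Dorne 5.875, Eskel 9.726, Farrow 2.722, Galen 6.716, Harke 4.901.
Lower quotas: Arden 11, Brisco 9, Carrow 12, Dorne 5, Eskel 9, Farrow 2, Galen 6, Harke 4 (sum 58, leaving 5 seats).
Remainders in descending order: Arden 0.960, Harke 0.901, Dorne 0.875, Eskel 0.726, Farrow 0.722, Galen 0.716, Carrow 0.060, Brisco 0.040.
Largest remainders: Arden, Harke, Dorne, Eskel, Farrow receive the extra seats.
Dorne receives 6.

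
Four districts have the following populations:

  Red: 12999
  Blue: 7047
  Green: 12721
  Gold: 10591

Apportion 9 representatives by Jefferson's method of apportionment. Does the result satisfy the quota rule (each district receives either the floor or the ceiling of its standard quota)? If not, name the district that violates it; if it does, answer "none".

none

Standard quotas: Red 2.698, Blue 1.463, Green 2.641, Gold 2.198.
Jefferson allocation: Red 3, Blue 1, Green 3, Gold 2.
Every allocation lies between the lower and upper quota.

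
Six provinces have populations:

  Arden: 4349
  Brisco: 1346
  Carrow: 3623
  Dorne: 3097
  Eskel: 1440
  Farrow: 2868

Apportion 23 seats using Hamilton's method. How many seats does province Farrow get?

Total 16723; standard divisor 16723/23 ≈ 727.087.
Standard quotas: Arden 5.981, Brisco 1.851, Carrow 4.983, Dorne 4.259, Eskel 1.981, Farrow 3.945.
Lower quotas: Arden 5, Brisco 1, Carrow 4, Dorne 4, Eskel 1, Farrow 3 (sum 18, leaving 5 seats).
Remainders in descending order: Carrow 0.983, Arden 0.981, Eskel 0.981, Farrow 0.945, Brisco 0.851, Dorne 0.259.
Largest remainders: Carrow, Arden, Eskel, Farrow, Brisco receive the extra seats.
Farrow receives 4.

4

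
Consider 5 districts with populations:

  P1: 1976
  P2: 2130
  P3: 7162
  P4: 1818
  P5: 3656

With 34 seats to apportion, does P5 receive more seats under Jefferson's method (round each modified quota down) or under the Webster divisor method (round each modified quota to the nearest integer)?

Jefferson

Jefferson: P1 4, P2 4, P3 15, P4 3, P5 8.
Webster: P1 4, P2 4, P3 15, P4 4, P5 7.
P5 gets 8 under Jefferson and 7 under Webster.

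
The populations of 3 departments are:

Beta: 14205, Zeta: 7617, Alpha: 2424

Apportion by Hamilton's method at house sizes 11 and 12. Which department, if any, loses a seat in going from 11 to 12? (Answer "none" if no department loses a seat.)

none

At 11 seats: Beta 6, Zeta 4, Alpha 1.
At 12 seats: Beta 7, Zeta 4, Alpha 1.
No department's allocation decreased.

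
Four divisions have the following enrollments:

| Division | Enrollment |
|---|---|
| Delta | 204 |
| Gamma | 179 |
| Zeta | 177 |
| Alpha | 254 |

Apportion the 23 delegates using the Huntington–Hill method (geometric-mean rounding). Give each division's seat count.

Delta 6, Gamma 5, Zeta 5, Alpha 7

With divisor 36: modified quotas Delta 5.667, Gamma 4.972, Zeta 4.917, Alpha 7.056.
Geometric-mean thresholds: Delta √(5·6)=5.477, Gamma √(4·5)=4.472, Zeta √(4·5)=4.472, Alpha √(7·8)=7.483.
Each quota rounded against its threshold gives Delta 6, Gamma 5, Zeta 5, Alpha 7 (total 23).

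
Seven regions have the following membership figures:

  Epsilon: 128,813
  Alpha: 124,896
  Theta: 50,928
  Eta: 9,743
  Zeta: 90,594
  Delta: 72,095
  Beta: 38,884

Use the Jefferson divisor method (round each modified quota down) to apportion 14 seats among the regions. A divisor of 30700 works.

With modified divisor 30700: modified quotas Epsilon 4.196, Alpha 4.068, Theta 1.659, Eta 0.317, Zeta 2.951, Delta 2.348, Beta 1.267.
Rounding down: Epsilon 4, Alpha 4, Theta 1, Eta 0, Zeta 2, Delta 2, Beta 1 (total 14).

Epsilon: 4, Alpha: 4, Theta: 1, Eta: 0, Zeta: 2, Delta: 2, Beta: 1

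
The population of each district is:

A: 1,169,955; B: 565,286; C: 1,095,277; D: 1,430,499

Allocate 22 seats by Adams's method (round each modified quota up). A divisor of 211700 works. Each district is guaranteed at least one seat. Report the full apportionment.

With modified divisor 211700: modified quotas A 5.526, B 2.670, C 5.174, D 6.757.
Rounding up: A 6, B 3, C 6, D 7 (total 22).

A=6; B=3; C=6; D=7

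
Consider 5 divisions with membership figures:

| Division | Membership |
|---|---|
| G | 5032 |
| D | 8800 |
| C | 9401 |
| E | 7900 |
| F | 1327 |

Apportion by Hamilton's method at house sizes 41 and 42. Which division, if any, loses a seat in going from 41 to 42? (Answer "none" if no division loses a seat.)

none

At 41 seats: G 6, D 11, C 12, E 10, F 2.
At 42 seats: G 7, D 11, C 12, E 10, F 2.
No division's allocation decreased.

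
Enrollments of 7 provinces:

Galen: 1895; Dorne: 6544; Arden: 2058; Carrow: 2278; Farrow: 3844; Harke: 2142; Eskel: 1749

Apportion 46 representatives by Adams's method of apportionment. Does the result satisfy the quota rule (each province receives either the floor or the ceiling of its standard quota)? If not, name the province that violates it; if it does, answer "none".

none

Standard quotas: Galen 4.250, Dorne 14.677, Arden 4.616, Carrow 5.109, Farrow 8.621, Harke 4.804, Eskel 3.923.
Adams allocation: Galen 4, Dorne 14, Arden 5, Carrow 5, Farrow 9, Harke 5, Eskel 4.
Every allocation lies between the lower and upper quota.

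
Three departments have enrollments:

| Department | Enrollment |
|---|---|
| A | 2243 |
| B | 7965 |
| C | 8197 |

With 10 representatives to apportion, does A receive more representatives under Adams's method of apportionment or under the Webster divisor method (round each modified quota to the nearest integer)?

Adams

Adams: A 2, B 4, C 4.
Webster: A 1, B 4, C 5.
A gets 2 under Adams and 1 under Webster.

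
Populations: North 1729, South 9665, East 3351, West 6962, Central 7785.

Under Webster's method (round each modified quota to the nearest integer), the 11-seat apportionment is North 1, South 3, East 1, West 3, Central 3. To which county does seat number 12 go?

South

Priority for the next seat is population ÷ (current seats + 0.5).
Priorities: North 1152.667, South 2761.429, East 2234.000, West 1989.143, Central 2224.286.
Highest priority: South.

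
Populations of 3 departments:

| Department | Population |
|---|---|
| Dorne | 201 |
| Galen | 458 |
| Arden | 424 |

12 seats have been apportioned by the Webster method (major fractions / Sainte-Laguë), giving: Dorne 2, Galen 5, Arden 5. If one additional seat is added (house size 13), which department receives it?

Galen

Priority for the next seat is population ÷ (current seats + 0.5).
Priorities: Dorne 80.400, Galen 83.273, Arden 77.091.
Highest priority: Galen.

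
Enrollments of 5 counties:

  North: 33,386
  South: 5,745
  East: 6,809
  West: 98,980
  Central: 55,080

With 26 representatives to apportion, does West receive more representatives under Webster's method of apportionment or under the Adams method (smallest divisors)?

Webster: North 4, South 1, East 1, West 13, Central 7.
Adams: North 5, South 1, East 1, West 12, Central 7.
West gets 13 under Webster and 12 under Adams.

Webster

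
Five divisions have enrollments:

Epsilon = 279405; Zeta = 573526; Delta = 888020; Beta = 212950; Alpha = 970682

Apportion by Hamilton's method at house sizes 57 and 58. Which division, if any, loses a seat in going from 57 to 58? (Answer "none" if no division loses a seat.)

At 57 seats: Epsilon 6, Zeta 11, Delta 17, Beta 4, Alpha 19.
At 58 seats: Epsilon 6, Zeta 11, Delta 18, Beta 4, Alpha 19.
No division's allocation decreased.

none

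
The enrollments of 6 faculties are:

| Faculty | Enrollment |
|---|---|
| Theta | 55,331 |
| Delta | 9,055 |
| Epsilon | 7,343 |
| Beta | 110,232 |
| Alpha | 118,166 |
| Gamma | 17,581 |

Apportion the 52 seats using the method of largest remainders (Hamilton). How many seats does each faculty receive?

Theta 9, Delta 2, Epsilon 1, Beta 18, Alpha 19, Gamma 3

Total 317708; standard divisor 317708/52 ≈ 6109.769.
Standard quotas: Theta 9.0562, Delta 1.4821, Epsilon 1.2018, Beta 18.0419, Alpha 19.3405, Gamma 2.8775.
Lower quotas: Theta 9, Delta 1, Epsilon 1, Beta 18, Alpha 19, Gamma 2 (sum 50, leaving 2 seats).
Remainders in descending order: Gamma 0.8775, Delta 0.4821, Alpha 0.3405, Epsilon 0.2018, Theta 0.0562, Beta 0.0419.
Largest remainders: Gamma, Delta receive the extra seats.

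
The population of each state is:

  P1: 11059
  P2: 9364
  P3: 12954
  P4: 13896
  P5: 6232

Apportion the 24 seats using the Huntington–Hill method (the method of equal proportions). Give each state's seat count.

P1 5, P2 4, P3 6, P4 6, P5 3

With divisor 2255: modified quotas P1 4.904, P2 4.153, P3 5.745, P4 6.162, P5 2.764.
Geometric-mean thresholds: P1 √(4·5)=4.472, P2 √(4·5)=4.472, P3 √(5·6)=5.477, P4 √(6·7)=6.481, P5 √(2·3)=2.449.
Each quota rounded against its threshold gives P1 5, P2 4, P3 6, P4 6, P5 3 (total 24).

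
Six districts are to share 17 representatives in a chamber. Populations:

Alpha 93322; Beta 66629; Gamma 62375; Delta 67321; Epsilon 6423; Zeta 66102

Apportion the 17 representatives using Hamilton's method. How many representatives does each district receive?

Standard divisor: 362172 ÷ 17 ≈ 21304.235.
Standard quotas: Alpha 4.3804, Beta 3.1275, Gamma 2.9278, Delta 3.1600, Epsilon 0.3015, Zeta 3.1028.
Lower quotas: Alpha 4, Beta 3, Gamma 2, Delta 3, Epsilon 0, Zeta 3 (sum 15, leaving 2 seats).
Remainders in descending order: Gamma 0.9278, Alpha 0.3804, Epsilon 0.3015, Delta 0.1600, Beta 0.1275, Zeta 0.1028.
The surplus seats go to Gamma, Alpha.

Alpha: 5; Beta: 3; Gamma: 3; Delta: 3; Epsilon: 0; Zeta: 3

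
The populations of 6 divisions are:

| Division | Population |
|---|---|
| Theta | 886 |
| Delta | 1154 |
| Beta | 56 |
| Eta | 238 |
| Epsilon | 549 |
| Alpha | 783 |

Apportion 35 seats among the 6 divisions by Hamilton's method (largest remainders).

Theta 8; Delta 11; Beta 1; Eta 2; Epsilon 5; Alpha 8

Standard divisor: 3666 ÷ 35 ≈ 104.743.
Standard quotas: Theta 8.459, Delta 11.017, Beta 0.535, Eta 2.272, Epsilon 5.241, Alpha 7.475.
Lower quotas: Theta 8, Delta 11, Beta 0, Eta 2, Epsilon 5, Alpha 7 (sum 33, leaving 2 seats).
Remainders in descending order: Beta 0.535, Alpha 0.475, Theta 0.459, Eta 0.272, Epsilon 0.241, Delta 0.017.
The surplus seats go to Beta, Alpha.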